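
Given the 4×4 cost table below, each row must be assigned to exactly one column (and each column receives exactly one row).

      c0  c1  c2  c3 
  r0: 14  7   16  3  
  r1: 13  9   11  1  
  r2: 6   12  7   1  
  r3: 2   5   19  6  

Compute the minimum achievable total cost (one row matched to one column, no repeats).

optimal assignment: row0→col1 (cost 7), row1→col3 (cost 1), row2→col2 (cost 7), row3→col0 (cost 2)
total = 7 + 1 + 7 + 2 = 17

Minimum assignment cost: 17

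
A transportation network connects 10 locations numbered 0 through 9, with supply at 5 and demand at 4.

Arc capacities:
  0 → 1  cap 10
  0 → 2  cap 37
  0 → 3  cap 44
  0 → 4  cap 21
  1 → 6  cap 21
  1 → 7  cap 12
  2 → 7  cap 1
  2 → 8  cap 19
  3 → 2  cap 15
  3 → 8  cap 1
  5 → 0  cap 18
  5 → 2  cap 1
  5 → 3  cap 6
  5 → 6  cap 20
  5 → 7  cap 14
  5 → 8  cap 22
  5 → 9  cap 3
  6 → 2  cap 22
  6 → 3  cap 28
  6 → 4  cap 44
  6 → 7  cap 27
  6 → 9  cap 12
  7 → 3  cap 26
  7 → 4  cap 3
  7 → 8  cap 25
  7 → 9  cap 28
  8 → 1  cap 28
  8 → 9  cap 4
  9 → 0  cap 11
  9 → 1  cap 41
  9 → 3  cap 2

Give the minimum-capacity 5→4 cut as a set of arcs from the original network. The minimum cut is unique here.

Min-cut arcs: {(0,4), (1,6), (5,6), (7,4)} (total capacity 65)

augment #1: 5→0→4 push 18
augment #2: 5→6→4 push 20
augment #3: 5→7→4 push 3
augment #4: 5→9→0→4 push 3
augment #5: 5→8→1→6→4 push 21
max flow = 65; residual-reachable set from 5 gives S-side
cut edges (S→T): {(0,4), (1,6), (5,6), (7,4)} total cap 65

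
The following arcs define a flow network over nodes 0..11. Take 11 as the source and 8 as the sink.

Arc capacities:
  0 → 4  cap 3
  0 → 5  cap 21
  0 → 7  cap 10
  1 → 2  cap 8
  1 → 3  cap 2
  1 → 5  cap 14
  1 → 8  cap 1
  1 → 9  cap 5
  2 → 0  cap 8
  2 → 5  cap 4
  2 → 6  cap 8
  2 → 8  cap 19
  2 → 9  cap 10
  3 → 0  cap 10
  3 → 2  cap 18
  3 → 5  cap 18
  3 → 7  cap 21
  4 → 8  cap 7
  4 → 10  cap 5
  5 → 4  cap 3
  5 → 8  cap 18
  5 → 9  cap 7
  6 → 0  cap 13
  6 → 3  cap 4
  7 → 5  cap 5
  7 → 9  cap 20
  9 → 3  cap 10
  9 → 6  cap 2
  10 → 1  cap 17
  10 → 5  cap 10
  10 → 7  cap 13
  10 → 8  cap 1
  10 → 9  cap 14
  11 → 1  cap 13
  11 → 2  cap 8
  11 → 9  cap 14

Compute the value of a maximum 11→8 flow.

Maximum flow value: 33

augment #1: 11→1→8 bottleneck 1, total now 1
augment #2: 11→2→8 bottleneck 8, total now 9
augment #3: 11→1→2→8 bottleneck 8, total now 17
augment #4: 11→1→5→8 bottleneck 4, total now 21
augment #5: 11→9→3→2→8 bottleneck 3, total now 24
augment #6: 11→9→3→5→8 bottleneck 7, total now 31
augment #7: 11→9→6→0→4→8 bottleneck 2, total now 33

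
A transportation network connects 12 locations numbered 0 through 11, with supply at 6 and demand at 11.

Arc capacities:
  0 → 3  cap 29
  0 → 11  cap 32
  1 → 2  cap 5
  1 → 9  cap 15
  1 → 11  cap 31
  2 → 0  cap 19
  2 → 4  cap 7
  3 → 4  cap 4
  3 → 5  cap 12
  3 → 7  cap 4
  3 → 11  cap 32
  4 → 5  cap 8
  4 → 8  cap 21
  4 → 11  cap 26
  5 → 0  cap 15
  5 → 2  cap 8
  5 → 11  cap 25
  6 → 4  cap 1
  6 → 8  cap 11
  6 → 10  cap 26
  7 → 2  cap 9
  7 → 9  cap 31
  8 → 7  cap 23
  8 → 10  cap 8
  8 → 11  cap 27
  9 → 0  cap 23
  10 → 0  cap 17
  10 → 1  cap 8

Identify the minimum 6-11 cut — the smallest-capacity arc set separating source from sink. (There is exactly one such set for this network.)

Min-cut arcs: {(6,4), (6,8), (10,0), (10,1)} (total capacity 37)

augment #1: 6→4→11 push 1
augment #2: 6→8→11 push 11
augment #3: 6→10→0→11 push 17
augment #4: 6→10→1→11 push 8
max flow = 37; residual-reachable set from 6 gives S-side
cut edges (S→T): {(6,4), (6,8), (10,0), (10,1)} total cap 37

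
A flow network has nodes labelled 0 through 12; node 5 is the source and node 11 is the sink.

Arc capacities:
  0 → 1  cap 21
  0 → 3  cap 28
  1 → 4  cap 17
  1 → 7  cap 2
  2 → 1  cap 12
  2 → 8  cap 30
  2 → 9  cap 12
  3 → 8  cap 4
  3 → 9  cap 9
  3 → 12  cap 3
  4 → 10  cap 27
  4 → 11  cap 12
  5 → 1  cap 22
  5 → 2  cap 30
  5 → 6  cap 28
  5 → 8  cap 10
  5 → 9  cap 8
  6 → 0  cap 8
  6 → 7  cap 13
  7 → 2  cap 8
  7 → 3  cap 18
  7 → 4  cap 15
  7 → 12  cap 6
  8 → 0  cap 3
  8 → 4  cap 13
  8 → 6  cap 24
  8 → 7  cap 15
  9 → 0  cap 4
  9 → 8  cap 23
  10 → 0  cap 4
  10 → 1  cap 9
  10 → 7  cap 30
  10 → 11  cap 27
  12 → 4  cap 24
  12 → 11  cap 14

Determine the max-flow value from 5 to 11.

augment #1: 5→1→4→11 bottleneck 12, total now 12
augment #2: 5→1→4→10→11 bottleneck 5, total now 17
augment #3: 5→1→7→12→11 bottleneck 2, total now 19
augment #4: 5→6→7→12→11 bottleneck 4, total now 23
augment #5: 5→8→4→10→11 bottleneck 10, total now 33
augment #6: 5→2→8→4→10→11 bottleneck 3, total now 36
augment #7: 5→6→0→3→12→11 bottleneck 3, total now 39
augment #8: 5→6→7→4→10→11 bottleneck 9, total now 48

Maximum flow value: 48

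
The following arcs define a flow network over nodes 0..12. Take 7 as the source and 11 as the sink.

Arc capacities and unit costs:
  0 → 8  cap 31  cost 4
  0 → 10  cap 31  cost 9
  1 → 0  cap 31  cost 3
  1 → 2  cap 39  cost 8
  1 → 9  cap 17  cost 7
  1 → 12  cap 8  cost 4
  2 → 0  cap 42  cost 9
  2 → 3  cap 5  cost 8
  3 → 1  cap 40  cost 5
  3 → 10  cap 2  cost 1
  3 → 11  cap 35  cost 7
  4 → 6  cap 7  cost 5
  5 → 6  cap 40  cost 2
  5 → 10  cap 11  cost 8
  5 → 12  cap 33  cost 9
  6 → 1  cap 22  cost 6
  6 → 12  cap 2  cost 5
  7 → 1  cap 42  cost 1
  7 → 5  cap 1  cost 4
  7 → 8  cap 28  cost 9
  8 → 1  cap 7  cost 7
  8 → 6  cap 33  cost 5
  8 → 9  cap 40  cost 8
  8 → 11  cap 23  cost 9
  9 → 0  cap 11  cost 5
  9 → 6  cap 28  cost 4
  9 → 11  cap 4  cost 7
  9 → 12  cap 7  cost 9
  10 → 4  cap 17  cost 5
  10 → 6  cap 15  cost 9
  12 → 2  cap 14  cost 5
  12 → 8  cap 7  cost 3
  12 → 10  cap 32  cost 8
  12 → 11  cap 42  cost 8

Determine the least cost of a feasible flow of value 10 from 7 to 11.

Minimum cost for 10 units: 134

shortest-cost path #1: 7→1→12→11 push 8 @ unit cost 13 (adds 104)
shortest-cost path #2: 7→1→9→11 push 2 @ unit cost 15 (adds 30)
total cost = 134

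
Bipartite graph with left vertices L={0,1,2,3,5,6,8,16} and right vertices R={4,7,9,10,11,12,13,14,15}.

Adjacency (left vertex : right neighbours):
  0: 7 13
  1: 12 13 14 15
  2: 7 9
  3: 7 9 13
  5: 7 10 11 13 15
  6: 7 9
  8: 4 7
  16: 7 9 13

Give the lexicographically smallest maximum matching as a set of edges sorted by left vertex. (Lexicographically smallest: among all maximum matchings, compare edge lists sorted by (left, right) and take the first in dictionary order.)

|M| = 6 (so the lex-smallest maximum matching has 6 edges)
process left vertices in ascending order; for each, take the smallest-labelled available neighbour that still permits 6 edges overall, or leave it unmatched if none does
lex-smallest matching: {0-7, 1-12, 2-9, 3-13, 5-10, 8-4}

Lex-smallest maximum matching: {(0,7), (1,12), (2,9), (3,13), (5,10), (8,4)}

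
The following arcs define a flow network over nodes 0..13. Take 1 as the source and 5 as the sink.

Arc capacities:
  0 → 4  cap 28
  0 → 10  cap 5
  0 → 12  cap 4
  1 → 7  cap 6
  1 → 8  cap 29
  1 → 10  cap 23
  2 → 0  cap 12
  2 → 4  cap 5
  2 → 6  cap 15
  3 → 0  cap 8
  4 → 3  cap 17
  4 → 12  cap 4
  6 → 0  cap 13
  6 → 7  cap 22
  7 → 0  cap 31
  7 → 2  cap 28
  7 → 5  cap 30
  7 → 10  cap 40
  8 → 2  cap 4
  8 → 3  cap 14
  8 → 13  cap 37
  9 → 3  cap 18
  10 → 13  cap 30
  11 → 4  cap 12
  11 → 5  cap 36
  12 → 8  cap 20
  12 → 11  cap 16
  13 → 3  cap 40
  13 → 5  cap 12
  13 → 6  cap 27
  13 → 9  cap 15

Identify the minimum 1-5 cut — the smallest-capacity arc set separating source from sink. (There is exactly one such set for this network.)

Min-cut arcs: {(0,12), (1,7), (4,12), (6,7), (13,5)} (total capacity 48)

augment #1: 1→7→5 push 6
augment #2: 1→8→13→5 push 12
augment #3: 1→8→2→6→7→5 push 4
augment #4: 1→8→13→6→7→5 push 13
augment #5: 1→10→13→6→7→5 push 5
augment #6: 1→10→13→3→0→12→11→5 push 4
augment #7: 1→10→13→3→0→4→12→11→5 push 4
max flow = 48; residual-reachable set from 1 gives S-side
cut edges (S→T): {(0,12), (1,7), (4,12), (6,7), (13,5)} total cap 48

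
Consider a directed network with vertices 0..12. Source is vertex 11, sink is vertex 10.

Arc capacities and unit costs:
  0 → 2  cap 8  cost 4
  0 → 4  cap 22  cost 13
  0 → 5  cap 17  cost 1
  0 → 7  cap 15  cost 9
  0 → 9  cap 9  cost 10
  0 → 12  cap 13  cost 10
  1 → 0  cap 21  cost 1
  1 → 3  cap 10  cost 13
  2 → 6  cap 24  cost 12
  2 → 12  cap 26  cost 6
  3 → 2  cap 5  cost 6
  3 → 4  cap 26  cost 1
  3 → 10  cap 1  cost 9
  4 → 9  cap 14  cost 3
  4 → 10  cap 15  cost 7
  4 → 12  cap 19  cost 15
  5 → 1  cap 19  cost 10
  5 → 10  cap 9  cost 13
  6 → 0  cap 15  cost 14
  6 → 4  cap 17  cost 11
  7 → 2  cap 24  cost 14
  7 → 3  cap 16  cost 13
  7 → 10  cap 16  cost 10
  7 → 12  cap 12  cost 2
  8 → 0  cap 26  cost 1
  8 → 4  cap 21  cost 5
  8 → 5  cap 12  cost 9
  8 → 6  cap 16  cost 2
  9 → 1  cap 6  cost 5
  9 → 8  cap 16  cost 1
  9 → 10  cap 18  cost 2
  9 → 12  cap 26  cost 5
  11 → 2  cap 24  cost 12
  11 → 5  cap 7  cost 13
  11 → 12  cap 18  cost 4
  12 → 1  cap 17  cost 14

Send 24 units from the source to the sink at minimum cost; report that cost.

shortest-cost path #1: 11→5→10 push 7 @ unit cost 26 (adds 182)
shortest-cost path #2: 11→12→1→0→9→10 push 9 @ unit cost 31 (adds 279)
shortest-cost path #3: 11→12→1→0→5→10 push 2 @ unit cost 33 (adds 66)
shortest-cost path #4: 11→12→1→3→4→9→10 push 6 @ unit cost 37 (adds 222)
total cost = 749

Minimum cost for 24 units: 749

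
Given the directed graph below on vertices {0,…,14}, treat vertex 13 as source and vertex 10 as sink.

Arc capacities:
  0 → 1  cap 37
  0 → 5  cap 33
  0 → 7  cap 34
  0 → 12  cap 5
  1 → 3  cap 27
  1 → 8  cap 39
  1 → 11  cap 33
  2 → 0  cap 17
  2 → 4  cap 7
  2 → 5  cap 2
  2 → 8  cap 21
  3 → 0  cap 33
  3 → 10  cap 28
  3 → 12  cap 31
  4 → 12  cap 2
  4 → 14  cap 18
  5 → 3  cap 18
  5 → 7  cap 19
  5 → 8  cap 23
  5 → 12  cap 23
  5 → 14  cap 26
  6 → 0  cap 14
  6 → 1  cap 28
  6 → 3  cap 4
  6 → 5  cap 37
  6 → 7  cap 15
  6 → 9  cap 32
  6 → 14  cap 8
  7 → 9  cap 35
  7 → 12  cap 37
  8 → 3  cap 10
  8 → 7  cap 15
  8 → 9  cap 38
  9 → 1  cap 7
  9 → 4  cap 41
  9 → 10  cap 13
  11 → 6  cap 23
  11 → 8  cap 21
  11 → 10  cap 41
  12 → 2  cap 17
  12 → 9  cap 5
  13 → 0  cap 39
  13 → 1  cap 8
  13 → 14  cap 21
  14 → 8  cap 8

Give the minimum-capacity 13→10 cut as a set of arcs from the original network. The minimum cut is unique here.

augment #1: 13→1→3→10 push 8
augment #2: 13→0→1→3→10 push 19
augment #3: 13→0→1→11→10 push 18
augment #4: 13→0→5→3→10 push 1
augment #5: 13→0→7→9→10 push 1
augment #6: 13→14→8→9→10 push 8
max flow = 55; residual-reachable set from 13 gives S-side
cut edges (S→T): {(13,0), (13,1), (14,8)} total cap 55

Min-cut arcs: {(13,0), (13,1), (14,8)} (total capacity 55)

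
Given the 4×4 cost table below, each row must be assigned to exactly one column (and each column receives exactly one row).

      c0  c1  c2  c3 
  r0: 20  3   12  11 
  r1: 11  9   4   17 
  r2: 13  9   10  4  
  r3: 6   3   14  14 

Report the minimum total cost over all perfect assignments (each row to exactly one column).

optimal assignment: row0→col1 (cost 3), row1→col2 (cost 4), row2→col3 (cost 4), row3→col0 (cost 6)
total = 3 + 4 + 4 + 6 = 17

Minimum assignment cost: 17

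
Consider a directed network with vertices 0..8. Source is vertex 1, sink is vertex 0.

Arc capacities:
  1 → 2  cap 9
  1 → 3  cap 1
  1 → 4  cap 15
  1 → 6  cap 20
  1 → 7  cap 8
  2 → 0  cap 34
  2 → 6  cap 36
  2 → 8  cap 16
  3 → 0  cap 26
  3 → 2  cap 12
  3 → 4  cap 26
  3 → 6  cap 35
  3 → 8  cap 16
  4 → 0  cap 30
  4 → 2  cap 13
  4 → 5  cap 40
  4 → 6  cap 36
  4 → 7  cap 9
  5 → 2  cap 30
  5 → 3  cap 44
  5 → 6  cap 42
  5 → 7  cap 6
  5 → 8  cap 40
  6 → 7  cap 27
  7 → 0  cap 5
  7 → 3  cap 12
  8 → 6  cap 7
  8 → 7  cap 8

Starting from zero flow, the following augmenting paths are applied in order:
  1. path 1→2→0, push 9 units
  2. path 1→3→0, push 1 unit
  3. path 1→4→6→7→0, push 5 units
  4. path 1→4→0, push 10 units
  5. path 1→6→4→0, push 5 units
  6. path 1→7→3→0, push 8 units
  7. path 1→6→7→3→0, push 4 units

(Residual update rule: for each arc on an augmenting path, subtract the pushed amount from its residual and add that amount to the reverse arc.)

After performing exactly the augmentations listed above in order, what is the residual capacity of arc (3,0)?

after path 1 (1→2→0, push 9): res(3,0)=26
after path 2 (1→3→0, push 1): res(3,0)=25
after path 3 (1→4→6→7→0, push 5): res(3,0)=25
after path 4 (1→4→0, push 10): res(3,0)=25
after path 5 (1→6→4→0, push 5): res(3,0)=25
after path 6 (1→7→3→0, push 8): res(3,0)=17
after path 7 (1→6→7→3→0, push 4): res(3,0)=13

Residual capacity of (3,0): 13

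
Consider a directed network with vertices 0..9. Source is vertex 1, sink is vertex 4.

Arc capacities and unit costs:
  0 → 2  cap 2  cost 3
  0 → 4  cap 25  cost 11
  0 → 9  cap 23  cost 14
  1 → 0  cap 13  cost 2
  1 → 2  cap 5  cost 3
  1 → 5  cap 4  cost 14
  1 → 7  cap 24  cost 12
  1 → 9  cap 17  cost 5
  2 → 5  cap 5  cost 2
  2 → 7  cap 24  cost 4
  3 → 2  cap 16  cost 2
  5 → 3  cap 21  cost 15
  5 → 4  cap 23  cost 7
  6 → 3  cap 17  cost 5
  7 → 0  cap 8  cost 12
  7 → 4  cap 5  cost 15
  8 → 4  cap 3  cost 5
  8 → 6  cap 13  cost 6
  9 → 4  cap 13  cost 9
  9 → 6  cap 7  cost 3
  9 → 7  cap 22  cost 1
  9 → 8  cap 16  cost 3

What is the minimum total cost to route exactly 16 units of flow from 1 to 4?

Minimum cost for 16 units: 203

shortest-cost path #1: 1→2→5→4 push 5 @ unit cost 12 (adds 60)
shortest-cost path #2: 1→0→4 push 11 @ unit cost 13 (adds 143)
total cost = 203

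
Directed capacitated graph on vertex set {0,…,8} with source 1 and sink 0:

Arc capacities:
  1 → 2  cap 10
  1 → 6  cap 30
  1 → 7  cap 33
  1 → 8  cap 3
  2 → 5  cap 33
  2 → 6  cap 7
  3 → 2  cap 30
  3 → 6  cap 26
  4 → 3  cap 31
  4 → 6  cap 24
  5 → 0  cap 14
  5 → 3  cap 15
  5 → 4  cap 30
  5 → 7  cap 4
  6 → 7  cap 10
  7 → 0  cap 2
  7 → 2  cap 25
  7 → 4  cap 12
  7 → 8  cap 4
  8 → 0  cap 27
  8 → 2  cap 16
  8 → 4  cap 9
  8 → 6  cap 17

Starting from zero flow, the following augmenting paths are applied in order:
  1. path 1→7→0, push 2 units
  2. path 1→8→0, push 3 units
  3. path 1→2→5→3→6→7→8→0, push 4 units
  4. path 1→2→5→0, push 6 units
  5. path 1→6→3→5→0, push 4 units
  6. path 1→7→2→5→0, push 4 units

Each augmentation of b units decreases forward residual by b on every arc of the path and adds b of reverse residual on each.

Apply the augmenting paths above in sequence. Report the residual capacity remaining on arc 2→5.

Residual capacity of (2,5): 19

after path 1 (1→7→0, push 2): res(2,5)=33
after path 2 (1→8→0, push 3): res(2,5)=33
after path 3 (1→2→5→3→6→7→8→0, push 4): res(2,5)=29
after path 4 (1→2→5→0, push 6): res(2,5)=23
after path 5 (1→6→3→5→0, push 4): res(2,5)=23
after path 6 (1→7→2→5→0, push 4): res(2,5)=19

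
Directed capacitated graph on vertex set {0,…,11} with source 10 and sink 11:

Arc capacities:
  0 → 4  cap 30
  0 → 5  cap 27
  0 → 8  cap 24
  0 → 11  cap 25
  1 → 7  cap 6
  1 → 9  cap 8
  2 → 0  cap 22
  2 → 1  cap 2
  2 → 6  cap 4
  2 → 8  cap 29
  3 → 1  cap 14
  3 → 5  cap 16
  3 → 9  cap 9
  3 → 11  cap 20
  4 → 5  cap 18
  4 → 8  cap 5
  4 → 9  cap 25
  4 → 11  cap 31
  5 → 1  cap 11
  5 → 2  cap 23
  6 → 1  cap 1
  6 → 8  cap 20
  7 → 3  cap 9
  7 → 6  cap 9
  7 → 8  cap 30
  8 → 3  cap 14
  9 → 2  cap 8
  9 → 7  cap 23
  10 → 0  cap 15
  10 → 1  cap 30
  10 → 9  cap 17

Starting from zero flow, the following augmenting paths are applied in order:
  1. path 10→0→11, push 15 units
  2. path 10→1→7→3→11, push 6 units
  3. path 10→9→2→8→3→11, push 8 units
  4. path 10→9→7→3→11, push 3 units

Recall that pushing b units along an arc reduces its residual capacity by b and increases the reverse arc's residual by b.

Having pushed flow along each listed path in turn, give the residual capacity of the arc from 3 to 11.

Residual capacity of (3,11): 3

after path 1 (10→0→11, push 15): res(3,11)=20
after path 2 (10→1→7→3→11, push 6): res(3,11)=14
after path 3 (10→9→2→8→3→11, push 8): res(3,11)=6
after path 4 (10→9→7→3→11, push 3): res(3,11)=3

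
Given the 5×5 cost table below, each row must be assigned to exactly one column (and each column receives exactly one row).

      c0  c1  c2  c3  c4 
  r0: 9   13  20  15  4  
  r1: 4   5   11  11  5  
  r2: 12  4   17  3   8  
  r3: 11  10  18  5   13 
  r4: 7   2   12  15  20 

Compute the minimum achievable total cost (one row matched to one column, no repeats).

optimal assignment: row0→col4 (cost 4), row1→col0 (cost 4), row2→col1 (cost 4), row3→col3 (cost 5), row4→col2 (cost 12)
total = 4 + 4 + 4 + 5 + 12 = 29

Minimum assignment cost: 29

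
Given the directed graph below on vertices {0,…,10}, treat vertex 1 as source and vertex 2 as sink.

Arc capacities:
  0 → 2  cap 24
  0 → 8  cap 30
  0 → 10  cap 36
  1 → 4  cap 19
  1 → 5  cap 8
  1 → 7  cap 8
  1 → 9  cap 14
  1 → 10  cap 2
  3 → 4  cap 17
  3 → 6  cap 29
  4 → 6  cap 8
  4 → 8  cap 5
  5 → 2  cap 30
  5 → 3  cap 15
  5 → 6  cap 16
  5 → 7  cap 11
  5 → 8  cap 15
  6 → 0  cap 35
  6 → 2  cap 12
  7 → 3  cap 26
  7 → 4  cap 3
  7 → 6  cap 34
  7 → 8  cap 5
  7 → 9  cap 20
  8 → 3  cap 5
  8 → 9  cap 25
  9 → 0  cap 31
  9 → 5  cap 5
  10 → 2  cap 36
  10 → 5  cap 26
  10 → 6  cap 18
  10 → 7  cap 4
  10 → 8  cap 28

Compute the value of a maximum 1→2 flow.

Maximum flow value: 45

augment #1: 1→5→2 bottleneck 8, total now 8
augment #2: 1→10→2 bottleneck 2, total now 10
augment #3: 1→4→6→2 bottleneck 8, total now 18
augment #4: 1→7→6→2 bottleneck 4, total now 22
augment #5: 1→9→0→2 bottleneck 14, total now 36
augment #6: 1→7→6→0→2 bottleneck 4, total now 40
augment #7: 1→4→8→9→0→2 bottleneck 5, total now 45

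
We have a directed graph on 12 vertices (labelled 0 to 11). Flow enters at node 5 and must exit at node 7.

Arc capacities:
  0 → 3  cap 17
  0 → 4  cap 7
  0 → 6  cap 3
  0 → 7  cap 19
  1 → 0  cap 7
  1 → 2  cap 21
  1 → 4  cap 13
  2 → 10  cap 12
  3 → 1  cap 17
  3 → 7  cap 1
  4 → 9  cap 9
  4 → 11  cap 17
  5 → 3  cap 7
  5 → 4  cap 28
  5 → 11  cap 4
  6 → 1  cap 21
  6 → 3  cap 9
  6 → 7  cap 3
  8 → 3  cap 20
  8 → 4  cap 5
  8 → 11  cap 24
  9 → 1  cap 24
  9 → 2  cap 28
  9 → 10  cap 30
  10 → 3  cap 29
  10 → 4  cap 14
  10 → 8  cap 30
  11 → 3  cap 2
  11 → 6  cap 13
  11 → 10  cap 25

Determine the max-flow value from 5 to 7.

augment #1: 5→3→7 bottleneck 1, total now 1
augment #2: 5→11→6→7 bottleneck 3, total now 4
augment #3: 5→3→1→0→7 bottleneck 6, total now 10
augment #4: 5→4→9→1→0→7 bottleneck 1, total now 11

Maximum flow value: 11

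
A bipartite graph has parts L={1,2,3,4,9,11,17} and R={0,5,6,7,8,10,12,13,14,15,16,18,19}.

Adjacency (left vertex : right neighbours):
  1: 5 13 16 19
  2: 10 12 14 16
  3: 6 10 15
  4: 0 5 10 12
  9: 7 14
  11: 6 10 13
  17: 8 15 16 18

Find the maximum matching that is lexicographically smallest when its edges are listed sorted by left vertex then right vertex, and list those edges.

Lex-smallest maximum matching: {(1,5), (2,10), (3,6), (4,0), (9,7), (11,13), (17,8)}

|M| = 7 (so the lex-smallest maximum matching has 7 edges)
process left vertices in ascending order; for each, take the smallest-labelled available neighbour that still permits 7 edges overall, or leave it unmatched if none does
lex-smallest matching: {1-5, 2-10, 3-6, 4-0, 9-7, 11-13, 17-8}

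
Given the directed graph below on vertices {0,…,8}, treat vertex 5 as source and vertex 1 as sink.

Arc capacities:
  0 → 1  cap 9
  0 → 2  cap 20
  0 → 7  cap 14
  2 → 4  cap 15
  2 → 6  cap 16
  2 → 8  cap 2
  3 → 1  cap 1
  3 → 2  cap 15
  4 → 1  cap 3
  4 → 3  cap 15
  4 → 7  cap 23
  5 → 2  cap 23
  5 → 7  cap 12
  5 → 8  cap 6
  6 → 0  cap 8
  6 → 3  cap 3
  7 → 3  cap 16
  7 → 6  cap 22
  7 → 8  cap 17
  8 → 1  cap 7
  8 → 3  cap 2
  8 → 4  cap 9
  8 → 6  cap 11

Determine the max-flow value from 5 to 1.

augment #1: 5→8→1 bottleneck 6, total now 6
augment #2: 5→2→4→1 bottleneck 3, total now 9
augment #3: 5→2→8→1 bottleneck 1, total now 10
augment #4: 5→7→3→1 bottleneck 1, total now 11
augment #5: 5→2→6→0→1 bottleneck 8, total now 19

Maximum flow value: 19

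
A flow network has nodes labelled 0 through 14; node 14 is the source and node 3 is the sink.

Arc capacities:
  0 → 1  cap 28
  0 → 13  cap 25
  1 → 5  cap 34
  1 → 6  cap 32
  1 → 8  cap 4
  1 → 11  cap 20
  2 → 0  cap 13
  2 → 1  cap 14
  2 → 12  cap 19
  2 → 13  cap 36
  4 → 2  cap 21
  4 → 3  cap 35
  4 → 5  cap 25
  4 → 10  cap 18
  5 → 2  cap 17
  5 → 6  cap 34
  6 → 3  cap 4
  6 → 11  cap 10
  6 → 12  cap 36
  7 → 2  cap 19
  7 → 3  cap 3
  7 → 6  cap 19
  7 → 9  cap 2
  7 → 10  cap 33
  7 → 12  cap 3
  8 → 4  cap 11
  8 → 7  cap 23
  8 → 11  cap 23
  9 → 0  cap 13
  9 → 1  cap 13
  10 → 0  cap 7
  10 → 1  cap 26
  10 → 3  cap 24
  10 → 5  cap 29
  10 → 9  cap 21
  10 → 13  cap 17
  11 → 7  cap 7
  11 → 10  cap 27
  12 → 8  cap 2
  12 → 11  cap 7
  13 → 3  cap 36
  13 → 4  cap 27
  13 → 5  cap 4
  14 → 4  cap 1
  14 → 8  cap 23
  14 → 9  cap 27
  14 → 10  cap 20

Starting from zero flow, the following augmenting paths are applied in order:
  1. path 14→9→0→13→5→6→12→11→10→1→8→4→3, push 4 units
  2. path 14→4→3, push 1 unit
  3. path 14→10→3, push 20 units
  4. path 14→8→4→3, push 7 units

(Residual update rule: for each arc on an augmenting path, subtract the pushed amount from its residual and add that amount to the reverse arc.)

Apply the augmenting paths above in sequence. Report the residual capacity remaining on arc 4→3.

Residual capacity of (4,3): 23

after path 1 (14→9→0→13→5→6→12→11→10→1→8→4→3, push 4): res(4,3)=31
after path 2 (14→4→3, push 1): res(4,3)=30
after path 3 (14→10→3, push 20): res(4,3)=30
after path 4 (14→8→4→3, push 7): res(4,3)=23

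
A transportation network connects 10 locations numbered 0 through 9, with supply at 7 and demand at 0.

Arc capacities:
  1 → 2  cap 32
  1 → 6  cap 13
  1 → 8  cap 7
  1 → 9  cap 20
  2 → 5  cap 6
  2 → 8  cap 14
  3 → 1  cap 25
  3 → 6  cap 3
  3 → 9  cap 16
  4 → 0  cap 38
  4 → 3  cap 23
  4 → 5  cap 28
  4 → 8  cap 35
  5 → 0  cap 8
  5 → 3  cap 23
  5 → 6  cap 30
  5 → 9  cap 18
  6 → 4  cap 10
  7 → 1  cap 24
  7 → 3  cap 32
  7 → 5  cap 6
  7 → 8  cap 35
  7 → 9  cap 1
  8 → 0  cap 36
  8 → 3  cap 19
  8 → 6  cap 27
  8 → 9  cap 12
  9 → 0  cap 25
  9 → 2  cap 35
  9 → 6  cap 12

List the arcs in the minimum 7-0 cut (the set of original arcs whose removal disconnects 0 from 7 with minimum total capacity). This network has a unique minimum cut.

augment #1: 7→5→0 push 6
augment #2: 7→8→0 push 35
augment #3: 7→9→0 push 1
augment #4: 7→1→8→0 push 1
augment #5: 7→1→9→0 push 20
augment #6: 7→3→9→0 push 4
augment #7: 7→1→2→5→0 push 2
augment #8: 7→1→6→4→0 push 1
augment #9: 7→3→6→4→0 push 3
augment #10: 7→3→1→6→4→0 push 6
max flow = 79; residual-reachable set from 7 gives S-side
cut edges (S→T): {(5,0), (6,4), (8,0), (9,0)} total cap 79

Min-cut arcs: {(5,0), (6,4), (8,0), (9,0)} (total capacity 79)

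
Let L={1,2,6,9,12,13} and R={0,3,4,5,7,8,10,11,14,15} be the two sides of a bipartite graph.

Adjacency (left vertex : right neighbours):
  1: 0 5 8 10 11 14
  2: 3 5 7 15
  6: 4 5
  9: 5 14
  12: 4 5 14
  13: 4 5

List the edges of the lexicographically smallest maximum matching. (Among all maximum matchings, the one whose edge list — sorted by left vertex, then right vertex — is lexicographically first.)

|M| = 5 (so the lex-smallest maximum matching has 5 edges)
process left vertices in ascending order; for each, take the smallest-labelled available neighbour that still permits 5 edges overall, or leave it unmatched if none does
lex-smallest matching: {1-0, 2-3, 6-4, 9-5, 12-14}

Lex-smallest maximum matching: {(1,0), (2,3), (6,4), (9,5), (12,14)}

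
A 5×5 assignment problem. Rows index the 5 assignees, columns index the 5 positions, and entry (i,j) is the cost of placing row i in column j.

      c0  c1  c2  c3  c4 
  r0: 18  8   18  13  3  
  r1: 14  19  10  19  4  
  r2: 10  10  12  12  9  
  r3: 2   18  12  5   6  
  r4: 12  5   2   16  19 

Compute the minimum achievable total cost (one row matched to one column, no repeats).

optimal assignment: row0→col1 (cost 8), row1→col4 (cost 4), row2→col3 (cost 12), row3→col0 (cost 2), row4→col2 (cost 2)
total = 8 + 4 + 12 + 2 + 2 = 28

Minimum assignment cost: 28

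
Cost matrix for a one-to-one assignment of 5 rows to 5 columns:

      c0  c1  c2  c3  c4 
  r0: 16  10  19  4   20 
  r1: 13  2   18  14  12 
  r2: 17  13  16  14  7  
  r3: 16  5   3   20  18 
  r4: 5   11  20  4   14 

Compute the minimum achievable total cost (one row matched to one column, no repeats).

Minimum assignment cost: 21

optimal assignment: row0→col3 (cost 4), row1→col1 (cost 2), row2→col4 (cost 7), row3→col2 (cost 3), row4→col0 (cost 5)
total = 4 + 2 + 7 + 3 + 5 = 21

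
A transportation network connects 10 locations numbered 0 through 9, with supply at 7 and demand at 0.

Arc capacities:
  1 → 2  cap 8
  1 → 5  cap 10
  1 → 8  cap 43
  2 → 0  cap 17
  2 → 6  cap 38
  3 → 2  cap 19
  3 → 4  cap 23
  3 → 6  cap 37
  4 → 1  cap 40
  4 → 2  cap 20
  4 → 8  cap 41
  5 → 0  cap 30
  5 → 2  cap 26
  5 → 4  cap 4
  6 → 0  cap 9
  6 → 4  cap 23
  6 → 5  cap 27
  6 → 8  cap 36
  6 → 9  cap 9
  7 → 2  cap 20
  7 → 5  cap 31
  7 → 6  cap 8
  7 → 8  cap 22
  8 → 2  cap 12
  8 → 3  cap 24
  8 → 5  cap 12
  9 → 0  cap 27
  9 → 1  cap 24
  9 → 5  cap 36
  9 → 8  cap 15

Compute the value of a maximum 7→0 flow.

Maximum flow value: 65

augment #1: 7→2→0 bottleneck 17, total now 17
augment #2: 7→5→0 bottleneck 30, total now 47
augment #3: 7→6→0 bottleneck 8, total now 55
augment #4: 7→2→6→0 bottleneck 1, total now 56
augment #5: 7→2→6→9→0 bottleneck 2, total now 58
augment #6: 7→5→2→6→9→0 bottleneck 1, total now 59
augment #7: 7→8→2→6→9→0 bottleneck 6, total now 65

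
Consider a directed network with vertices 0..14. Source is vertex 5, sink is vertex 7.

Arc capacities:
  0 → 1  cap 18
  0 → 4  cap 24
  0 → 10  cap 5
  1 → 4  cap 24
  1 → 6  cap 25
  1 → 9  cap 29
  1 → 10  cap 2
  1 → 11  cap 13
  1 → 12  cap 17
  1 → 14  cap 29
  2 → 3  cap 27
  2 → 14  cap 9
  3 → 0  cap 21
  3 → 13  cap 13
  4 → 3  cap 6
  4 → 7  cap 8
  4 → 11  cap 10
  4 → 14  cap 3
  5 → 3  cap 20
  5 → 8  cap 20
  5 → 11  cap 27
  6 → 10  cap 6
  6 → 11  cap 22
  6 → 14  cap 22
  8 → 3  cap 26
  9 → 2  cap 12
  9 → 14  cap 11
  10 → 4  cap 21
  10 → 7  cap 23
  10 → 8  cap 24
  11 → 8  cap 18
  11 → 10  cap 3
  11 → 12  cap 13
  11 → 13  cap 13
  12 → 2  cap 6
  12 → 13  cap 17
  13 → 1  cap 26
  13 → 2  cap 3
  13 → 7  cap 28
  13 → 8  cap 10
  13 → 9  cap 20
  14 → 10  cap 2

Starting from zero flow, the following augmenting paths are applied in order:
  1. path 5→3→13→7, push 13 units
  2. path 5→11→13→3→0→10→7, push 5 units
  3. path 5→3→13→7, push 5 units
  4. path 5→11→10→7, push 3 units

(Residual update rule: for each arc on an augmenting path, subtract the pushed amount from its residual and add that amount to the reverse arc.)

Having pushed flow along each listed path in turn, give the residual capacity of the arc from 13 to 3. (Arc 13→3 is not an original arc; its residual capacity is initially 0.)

Residual capacity of (13,3): 13

after path 1 (5→3→13→7, push 13): res(13,3)=13
after path 2 (5→11→13→3→0→10→7, push 5): res(13,3)=8
after path 3 (5→3→13→7, push 5): res(13,3)=13
after path 4 (5→11→10→7, push 3): res(13,3)=13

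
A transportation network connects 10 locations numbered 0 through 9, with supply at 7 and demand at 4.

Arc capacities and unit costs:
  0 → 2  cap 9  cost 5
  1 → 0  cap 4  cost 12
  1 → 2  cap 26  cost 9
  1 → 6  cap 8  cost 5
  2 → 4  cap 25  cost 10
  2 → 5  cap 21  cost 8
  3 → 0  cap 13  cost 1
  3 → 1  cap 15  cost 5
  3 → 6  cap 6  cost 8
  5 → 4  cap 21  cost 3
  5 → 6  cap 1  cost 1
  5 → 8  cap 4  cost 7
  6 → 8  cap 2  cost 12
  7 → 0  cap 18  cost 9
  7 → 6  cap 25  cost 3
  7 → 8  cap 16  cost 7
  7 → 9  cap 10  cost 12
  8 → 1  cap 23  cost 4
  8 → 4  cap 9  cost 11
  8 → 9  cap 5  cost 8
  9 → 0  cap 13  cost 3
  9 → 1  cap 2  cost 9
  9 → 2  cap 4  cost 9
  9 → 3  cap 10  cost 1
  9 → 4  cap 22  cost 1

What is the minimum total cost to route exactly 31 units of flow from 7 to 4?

shortest-cost path #1: 7→9→4 push 10 @ unit cost 13 (adds 130)
shortest-cost path #2: 7→8→9→4 push 5 @ unit cost 16 (adds 80)
shortest-cost path #3: 7→8→4 push 9 @ unit cost 18 (adds 162)
shortest-cost path #4: 7→0→2→4 push 7 @ unit cost 24 (adds 168)
total cost = 540

Minimum cost for 31 units: 540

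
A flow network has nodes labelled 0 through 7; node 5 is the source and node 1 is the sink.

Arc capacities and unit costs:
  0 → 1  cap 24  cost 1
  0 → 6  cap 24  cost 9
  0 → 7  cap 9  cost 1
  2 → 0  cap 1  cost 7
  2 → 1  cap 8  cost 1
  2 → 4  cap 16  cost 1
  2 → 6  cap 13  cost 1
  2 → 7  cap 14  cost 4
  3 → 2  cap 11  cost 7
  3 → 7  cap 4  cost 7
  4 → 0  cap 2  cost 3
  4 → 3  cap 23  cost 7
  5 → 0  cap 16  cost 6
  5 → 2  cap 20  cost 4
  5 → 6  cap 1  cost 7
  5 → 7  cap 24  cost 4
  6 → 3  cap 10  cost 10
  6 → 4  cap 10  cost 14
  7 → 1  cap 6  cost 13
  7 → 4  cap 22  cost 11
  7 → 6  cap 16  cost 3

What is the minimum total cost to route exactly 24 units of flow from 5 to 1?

shortest-cost path #1: 5→2→1 push 8 @ unit cost 5 (adds 40)
shortest-cost path #2: 5→0→1 push 16 @ unit cost 7 (adds 112)
total cost = 152

Minimum cost for 24 units: 152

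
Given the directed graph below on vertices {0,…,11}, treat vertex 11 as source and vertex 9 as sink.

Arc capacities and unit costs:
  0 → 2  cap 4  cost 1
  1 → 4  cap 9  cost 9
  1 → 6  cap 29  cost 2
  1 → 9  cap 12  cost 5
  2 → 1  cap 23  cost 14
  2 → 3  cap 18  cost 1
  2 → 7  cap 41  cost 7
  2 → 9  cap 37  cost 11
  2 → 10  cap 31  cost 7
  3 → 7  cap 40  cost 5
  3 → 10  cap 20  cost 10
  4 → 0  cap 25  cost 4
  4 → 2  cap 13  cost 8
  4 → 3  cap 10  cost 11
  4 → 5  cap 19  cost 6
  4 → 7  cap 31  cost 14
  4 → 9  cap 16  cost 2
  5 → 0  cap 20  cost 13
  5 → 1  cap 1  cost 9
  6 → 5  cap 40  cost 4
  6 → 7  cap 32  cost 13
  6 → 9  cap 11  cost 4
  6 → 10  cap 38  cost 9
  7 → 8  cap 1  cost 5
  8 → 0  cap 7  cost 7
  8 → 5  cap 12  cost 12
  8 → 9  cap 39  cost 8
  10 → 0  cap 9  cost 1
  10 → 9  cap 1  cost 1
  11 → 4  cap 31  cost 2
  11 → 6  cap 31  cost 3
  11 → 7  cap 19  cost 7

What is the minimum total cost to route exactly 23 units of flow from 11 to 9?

shortest-cost path #1: 11→4→9 push 16 @ unit cost 4 (adds 64)
shortest-cost path #2: 11→6→9 push 7 @ unit cost 7 (adds 49)
total cost = 113

Minimum cost for 23 units: 113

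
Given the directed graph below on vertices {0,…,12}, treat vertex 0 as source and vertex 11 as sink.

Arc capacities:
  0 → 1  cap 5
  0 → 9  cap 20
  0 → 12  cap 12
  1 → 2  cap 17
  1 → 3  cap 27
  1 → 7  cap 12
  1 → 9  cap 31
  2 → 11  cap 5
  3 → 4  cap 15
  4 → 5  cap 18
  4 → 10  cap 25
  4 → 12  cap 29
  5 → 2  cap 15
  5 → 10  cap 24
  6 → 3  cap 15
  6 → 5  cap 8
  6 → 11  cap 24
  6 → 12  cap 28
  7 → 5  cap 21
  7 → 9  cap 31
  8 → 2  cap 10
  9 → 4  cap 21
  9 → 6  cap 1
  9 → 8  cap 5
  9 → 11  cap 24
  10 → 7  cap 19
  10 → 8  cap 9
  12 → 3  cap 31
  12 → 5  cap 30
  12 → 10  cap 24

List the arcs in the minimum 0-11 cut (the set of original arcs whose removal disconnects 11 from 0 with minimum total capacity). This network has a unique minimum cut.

augment #1: 0→9→11 push 20
augment #2: 0→1→2→11 push 5
augment #3: 0→12→10→7→9→11 push 4
augment #4: 0→12→10→7→9→6→11 push 1
max flow = 30; residual-reachable set from 0 gives S-side
cut edges (S→T): {(2,11), (9,6), (9,11)} total cap 30

Min-cut arcs: {(2,11), (9,6), (9,11)} (total capacity 30)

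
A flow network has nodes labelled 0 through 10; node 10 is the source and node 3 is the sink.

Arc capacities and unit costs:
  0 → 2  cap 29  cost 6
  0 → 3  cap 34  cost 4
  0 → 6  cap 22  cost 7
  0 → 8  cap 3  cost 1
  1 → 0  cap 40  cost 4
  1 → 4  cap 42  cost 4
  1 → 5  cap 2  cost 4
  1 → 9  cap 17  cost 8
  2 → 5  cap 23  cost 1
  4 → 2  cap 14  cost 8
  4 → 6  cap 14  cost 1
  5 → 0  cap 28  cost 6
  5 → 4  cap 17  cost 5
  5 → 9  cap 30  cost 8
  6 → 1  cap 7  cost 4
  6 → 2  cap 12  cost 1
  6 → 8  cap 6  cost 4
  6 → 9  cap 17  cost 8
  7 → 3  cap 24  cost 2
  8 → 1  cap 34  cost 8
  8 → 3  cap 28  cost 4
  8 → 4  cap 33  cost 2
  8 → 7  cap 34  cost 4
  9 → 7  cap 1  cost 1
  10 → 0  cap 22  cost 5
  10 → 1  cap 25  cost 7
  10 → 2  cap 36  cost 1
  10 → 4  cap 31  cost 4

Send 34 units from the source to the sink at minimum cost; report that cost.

Minimum cost for 34 units: 342

shortest-cost path #1: 10→0→3 push 22 @ unit cost 9 (adds 198)
shortest-cost path #2: 10→2→5→0→3 push 12 @ unit cost 12 (adds 144)
total cost = 342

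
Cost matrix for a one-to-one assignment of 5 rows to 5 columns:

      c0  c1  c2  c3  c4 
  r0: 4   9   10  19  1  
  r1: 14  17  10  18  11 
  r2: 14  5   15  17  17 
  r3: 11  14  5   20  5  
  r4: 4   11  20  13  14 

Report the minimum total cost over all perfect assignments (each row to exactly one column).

optimal assignment: row0→col4 (cost 1), row1→col3 (cost 18), row2→col1 (cost 5), row3→col2 (cost 5), row4→col0 (cost 4)
total = 1 + 18 + 5 + 5 + 4 = 33

Minimum assignment cost: 33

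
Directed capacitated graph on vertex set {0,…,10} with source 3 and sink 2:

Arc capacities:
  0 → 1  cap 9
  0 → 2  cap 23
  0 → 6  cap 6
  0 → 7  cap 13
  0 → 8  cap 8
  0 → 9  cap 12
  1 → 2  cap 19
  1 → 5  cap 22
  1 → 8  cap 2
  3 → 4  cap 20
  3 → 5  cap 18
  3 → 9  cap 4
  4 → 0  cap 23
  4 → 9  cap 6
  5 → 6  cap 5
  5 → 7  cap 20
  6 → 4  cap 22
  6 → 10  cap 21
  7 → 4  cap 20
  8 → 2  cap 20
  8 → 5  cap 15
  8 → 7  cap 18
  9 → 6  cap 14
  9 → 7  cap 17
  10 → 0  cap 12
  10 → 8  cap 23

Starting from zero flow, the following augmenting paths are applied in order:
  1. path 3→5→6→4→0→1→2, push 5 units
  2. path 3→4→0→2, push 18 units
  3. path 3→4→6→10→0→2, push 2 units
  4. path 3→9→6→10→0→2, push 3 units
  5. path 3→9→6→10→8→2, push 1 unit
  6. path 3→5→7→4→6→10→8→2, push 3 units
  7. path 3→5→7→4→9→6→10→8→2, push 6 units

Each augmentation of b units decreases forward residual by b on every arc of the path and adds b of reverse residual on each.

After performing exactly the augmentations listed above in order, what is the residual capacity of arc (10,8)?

Residual capacity of (10,8): 13

after path 1 (3→5→6→4→0→1→2, push 5): res(10,8)=23
after path 2 (3→4→0→2, push 18): res(10,8)=23
after path 3 (3→4→6→10→0→2, push 2): res(10,8)=23
after path 4 (3→9→6→10→0→2, push 3): res(10,8)=23
after path 5 (3→9→6→10→8→2, push 1): res(10,8)=22
after path 6 (3→5→7→4→6→10→8→2, push 3): res(10,8)=19
after path 7 (3→5→7→4→9→6→10→8→2, push 6): res(10,8)=13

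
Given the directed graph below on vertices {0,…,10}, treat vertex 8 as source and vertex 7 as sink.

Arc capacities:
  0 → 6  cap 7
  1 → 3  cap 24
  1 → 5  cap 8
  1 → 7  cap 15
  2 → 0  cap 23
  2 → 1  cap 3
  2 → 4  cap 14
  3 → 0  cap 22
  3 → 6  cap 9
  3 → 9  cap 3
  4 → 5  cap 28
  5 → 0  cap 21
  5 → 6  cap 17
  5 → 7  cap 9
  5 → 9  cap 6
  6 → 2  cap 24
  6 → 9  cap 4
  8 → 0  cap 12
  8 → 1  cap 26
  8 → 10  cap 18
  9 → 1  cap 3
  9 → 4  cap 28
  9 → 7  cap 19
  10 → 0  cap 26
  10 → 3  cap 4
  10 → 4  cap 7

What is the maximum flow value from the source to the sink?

Maximum flow value: 37

augment #1: 8→1→7 bottleneck 15, total now 15
augment #2: 8→1→5→7 bottleneck 8, total now 23
augment #3: 8→0→6→9→7 bottleneck 4, total now 27
augment #4: 8→1→3→9→7 bottleneck 3, total now 30
augment #5: 8→10→4→5→7 bottleneck 1, total now 31
augment #6: 8→10→4→5→9→7 bottleneck 6, total now 37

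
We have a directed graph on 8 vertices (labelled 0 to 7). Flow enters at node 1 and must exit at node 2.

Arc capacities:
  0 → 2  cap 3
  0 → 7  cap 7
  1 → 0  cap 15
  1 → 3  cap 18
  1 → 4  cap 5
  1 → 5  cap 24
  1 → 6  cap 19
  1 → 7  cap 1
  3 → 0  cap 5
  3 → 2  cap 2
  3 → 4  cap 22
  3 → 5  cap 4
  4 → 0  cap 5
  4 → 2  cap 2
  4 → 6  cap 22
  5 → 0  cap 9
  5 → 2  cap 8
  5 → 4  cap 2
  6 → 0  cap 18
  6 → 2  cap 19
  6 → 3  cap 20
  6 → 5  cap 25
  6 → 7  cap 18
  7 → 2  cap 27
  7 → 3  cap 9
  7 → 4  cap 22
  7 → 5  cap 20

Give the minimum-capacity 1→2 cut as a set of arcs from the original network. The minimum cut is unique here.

Min-cut arcs: {(0,2), (0,7), (1,7), (3,2), (4,2), (5,2), (6,2), (6,7)} (total capacity 60)

augment #1: 1→0→2 push 3
augment #2: 1→3→2 push 2
augment #3: 1→4→2 push 2
augment #4: 1→5→2 push 8
augment #5: 1→6→2 push 19
augment #6: 1→7→2 push 1
augment #7: 1→0→7→2 push 7
augment #8: 1→4→6→7→2 push 3
augment #9: 1→3→4→6→7→2 push 15
max flow = 60; residual-reachable set from 1 gives S-side
cut edges (S→T): {(0,2), (0,7), (1,7), (3,2), (4,2), (5,2), (6,2), (6,7)} total cap 60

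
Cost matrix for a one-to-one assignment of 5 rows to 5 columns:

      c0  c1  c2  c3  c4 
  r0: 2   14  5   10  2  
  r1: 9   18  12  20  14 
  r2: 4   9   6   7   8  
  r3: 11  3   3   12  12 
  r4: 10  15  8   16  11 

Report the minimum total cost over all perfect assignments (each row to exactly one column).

optimal assignment: row0→col4 (cost 2), row1→col0 (cost 9), row2→col3 (cost 7), row3→col1 (cost 3), row4→col2 (cost 8)
total = 2 + 9 + 7 + 3 + 8 = 29

Minimum assignment cost: 29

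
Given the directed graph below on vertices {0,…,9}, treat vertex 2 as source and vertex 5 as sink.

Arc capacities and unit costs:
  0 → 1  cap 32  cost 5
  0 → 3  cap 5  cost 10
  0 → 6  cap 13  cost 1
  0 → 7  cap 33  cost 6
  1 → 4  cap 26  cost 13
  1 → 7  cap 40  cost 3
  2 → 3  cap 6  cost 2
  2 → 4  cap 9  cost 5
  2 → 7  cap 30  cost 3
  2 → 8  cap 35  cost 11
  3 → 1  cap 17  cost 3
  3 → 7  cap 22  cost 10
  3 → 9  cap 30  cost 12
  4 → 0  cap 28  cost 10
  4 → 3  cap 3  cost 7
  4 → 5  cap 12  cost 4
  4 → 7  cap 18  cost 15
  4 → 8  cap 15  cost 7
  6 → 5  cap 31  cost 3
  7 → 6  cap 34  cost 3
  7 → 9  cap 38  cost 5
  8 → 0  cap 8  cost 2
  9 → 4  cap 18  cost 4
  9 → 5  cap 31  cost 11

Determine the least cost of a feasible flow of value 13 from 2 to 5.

shortest-cost path #1: 2→4→5 push 9 @ unit cost 9 (adds 81)
shortest-cost path #2: 2→7→6→5 push 4 @ unit cost 9 (adds 36)
total cost = 117

Minimum cost for 13 units: 117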